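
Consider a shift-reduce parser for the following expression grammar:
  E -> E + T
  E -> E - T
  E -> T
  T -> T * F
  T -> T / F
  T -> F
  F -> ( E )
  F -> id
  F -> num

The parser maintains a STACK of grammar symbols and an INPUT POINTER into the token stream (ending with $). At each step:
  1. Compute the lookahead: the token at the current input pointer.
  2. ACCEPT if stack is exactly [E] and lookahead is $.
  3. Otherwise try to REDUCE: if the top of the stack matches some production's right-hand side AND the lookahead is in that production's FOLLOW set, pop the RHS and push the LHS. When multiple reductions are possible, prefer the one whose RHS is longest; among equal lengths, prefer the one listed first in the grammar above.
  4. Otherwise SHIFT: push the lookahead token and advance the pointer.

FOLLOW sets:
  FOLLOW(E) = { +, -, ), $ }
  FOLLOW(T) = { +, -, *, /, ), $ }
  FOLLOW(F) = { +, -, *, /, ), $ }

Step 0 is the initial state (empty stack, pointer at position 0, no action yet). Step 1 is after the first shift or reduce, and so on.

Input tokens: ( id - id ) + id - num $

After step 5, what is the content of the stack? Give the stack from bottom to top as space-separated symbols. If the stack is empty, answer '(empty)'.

Step 1: shift (. Stack=[(] ptr=1 lookahead=id remaining=[id - id ) + id - num $]
Step 2: shift id. Stack=[( id] ptr=2 lookahead=- remaining=[- id ) + id - num $]
Step 3: reduce F->id. Stack=[( F] ptr=2 lookahead=- remaining=[- id ) + id - num $]
Step 4: reduce T->F. Stack=[( T] ptr=2 lookahead=- remaining=[- id ) + id - num $]
Step 5: reduce E->T. Stack=[( E] ptr=2 lookahead=- remaining=[- id ) + id - num $]

Answer: ( E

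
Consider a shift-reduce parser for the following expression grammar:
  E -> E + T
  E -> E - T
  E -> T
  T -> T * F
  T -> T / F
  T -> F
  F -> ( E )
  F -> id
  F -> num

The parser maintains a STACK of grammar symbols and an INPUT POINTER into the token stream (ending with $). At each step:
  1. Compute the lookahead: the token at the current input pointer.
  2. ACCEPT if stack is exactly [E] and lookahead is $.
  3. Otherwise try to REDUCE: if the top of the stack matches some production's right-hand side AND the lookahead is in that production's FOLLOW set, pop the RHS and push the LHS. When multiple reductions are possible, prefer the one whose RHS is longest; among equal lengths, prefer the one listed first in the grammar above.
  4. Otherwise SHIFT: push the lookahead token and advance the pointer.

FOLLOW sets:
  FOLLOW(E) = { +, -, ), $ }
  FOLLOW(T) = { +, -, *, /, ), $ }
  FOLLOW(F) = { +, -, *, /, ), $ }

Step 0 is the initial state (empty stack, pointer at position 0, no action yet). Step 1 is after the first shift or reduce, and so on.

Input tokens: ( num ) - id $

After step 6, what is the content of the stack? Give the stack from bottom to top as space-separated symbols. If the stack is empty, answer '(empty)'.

Step 1: shift (. Stack=[(] ptr=1 lookahead=num remaining=[num ) - id $]
Step 2: shift num. Stack=[( num] ptr=2 lookahead=) remaining=[) - id $]
Step 3: reduce F->num. Stack=[( F] ptr=2 lookahead=) remaining=[) - id $]
Step 4: reduce T->F. Stack=[( T] ptr=2 lookahead=) remaining=[) - id $]
Step 5: reduce E->T. Stack=[( E] ptr=2 lookahead=) remaining=[) - id $]
Step 6: shift ). Stack=[( E )] ptr=3 lookahead=- remaining=[- id $]

Answer: ( E )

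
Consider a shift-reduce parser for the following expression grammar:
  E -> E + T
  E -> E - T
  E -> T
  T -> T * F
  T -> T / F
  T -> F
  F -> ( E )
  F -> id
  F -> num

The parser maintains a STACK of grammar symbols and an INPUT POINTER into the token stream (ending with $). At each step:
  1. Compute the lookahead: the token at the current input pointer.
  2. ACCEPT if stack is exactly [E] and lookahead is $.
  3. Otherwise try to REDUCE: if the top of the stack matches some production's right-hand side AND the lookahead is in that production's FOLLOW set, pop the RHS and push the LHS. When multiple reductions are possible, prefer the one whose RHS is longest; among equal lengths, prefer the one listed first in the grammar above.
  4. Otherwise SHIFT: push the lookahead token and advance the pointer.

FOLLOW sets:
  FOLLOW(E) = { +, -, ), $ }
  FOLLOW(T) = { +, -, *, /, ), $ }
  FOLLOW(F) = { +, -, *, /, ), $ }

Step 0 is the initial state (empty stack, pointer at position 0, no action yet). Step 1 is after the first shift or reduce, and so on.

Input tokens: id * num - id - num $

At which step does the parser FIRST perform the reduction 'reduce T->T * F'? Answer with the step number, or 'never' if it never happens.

Step 1: shift id. Stack=[id] ptr=1 lookahead=* remaining=[* num - id - num $]
Step 2: reduce F->id. Stack=[F] ptr=1 lookahead=* remaining=[* num - id - num $]
Step 3: reduce T->F. Stack=[T] ptr=1 lookahead=* remaining=[* num - id - num $]
Step 4: shift *. Stack=[T *] ptr=2 lookahead=num remaining=[num - id - num $]
Step 5: shift num. Stack=[T * num] ptr=3 lookahead=- remaining=[- id - num $]
Step 6: reduce F->num. Stack=[T * F] ptr=3 lookahead=- remaining=[- id - num $]
Step 7: reduce T->T * F. Stack=[T] ptr=3 lookahead=- remaining=[- id - num $]

Answer: 7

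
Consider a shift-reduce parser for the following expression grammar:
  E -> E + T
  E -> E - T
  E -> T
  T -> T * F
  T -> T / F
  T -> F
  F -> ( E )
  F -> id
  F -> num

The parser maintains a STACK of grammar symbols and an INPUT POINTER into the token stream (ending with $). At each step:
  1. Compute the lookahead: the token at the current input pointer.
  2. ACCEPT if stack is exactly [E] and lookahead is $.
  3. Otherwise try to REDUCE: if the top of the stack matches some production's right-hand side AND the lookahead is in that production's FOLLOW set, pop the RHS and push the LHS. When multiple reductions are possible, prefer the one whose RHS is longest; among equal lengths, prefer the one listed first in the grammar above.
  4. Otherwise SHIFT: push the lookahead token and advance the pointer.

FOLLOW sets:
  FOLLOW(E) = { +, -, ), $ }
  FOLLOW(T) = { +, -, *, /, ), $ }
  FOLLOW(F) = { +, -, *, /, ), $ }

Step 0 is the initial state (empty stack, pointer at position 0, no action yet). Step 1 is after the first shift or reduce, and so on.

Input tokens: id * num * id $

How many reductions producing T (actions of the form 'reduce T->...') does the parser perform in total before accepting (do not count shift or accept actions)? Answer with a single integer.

Step 1: shift id. Stack=[id] ptr=1 lookahead=* remaining=[* num * id $]
Step 2: reduce F->id. Stack=[F] ptr=1 lookahead=* remaining=[* num * id $]
Step 3: reduce T->F. Stack=[T] ptr=1 lookahead=* remaining=[* num * id $]
Step 4: shift *. Stack=[T *] ptr=2 lookahead=num remaining=[num * id $]
Step 5: shift num. Stack=[T * num] ptr=3 lookahead=* remaining=[* id $]
Step 6: reduce F->num. Stack=[T * F] ptr=3 lookahead=* remaining=[* id $]
Step 7: reduce T->T * F. Stack=[T] ptr=3 lookahead=* remaining=[* id $]
Step 8: shift *. Stack=[T *] ptr=4 lookahead=id remaining=[id $]
Step 9: shift id. Stack=[T * id] ptr=5 lookahead=$ remaining=[$]
Step 10: reduce F->id. Stack=[T * F] ptr=5 lookahead=$ remaining=[$]
Step 11: reduce T->T * F. Stack=[T] ptr=5 lookahead=$ remaining=[$]
Step 12: reduce E->T. Stack=[E] ptr=5 lookahead=$ remaining=[$]
Step 13: accept. Stack=[E] ptr=5 lookahead=$ remaining=[$]

Answer: 3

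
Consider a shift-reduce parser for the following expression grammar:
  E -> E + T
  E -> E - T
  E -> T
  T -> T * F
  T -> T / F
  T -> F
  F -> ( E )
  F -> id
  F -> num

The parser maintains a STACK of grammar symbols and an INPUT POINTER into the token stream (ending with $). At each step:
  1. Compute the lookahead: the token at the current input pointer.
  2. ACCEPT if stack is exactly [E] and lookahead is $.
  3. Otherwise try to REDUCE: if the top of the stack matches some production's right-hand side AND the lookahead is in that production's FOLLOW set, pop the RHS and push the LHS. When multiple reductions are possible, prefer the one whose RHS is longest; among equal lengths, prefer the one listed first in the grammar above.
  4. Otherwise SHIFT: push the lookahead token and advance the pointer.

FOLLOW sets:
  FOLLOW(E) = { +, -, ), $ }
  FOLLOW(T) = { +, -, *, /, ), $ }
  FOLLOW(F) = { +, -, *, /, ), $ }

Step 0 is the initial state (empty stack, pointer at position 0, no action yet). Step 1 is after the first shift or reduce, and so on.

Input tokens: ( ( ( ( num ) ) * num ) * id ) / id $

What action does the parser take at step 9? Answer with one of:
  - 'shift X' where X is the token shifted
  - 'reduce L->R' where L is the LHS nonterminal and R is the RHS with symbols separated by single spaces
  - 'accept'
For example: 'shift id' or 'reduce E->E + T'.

Step 1: shift (. Stack=[(] ptr=1 lookahead=( remaining=[( ( ( num ) ) * num ) * id ) / id $]
Step 2: shift (. Stack=[( (] ptr=2 lookahead=( remaining=[( ( num ) ) * num ) * id ) / id $]
Step 3: shift (. Stack=[( ( (] ptr=3 lookahead=( remaining=[( num ) ) * num ) * id ) / id $]
Step 4: shift (. Stack=[( ( ( (] ptr=4 lookahead=num remaining=[num ) ) * num ) * id ) / id $]
Step 5: shift num. Stack=[( ( ( ( num] ptr=5 lookahead=) remaining=[) ) * num ) * id ) / id $]
Step 6: reduce F->num. Stack=[( ( ( ( F] ptr=5 lookahead=) remaining=[) ) * num ) * id ) / id $]
Step 7: reduce T->F. Stack=[( ( ( ( T] ptr=5 lookahead=) remaining=[) ) * num ) * id ) / id $]
Step 8: reduce E->T. Stack=[( ( ( ( E] ptr=5 lookahead=) remaining=[) ) * num ) * id ) / id $]
Step 9: shift ). Stack=[( ( ( ( E )] ptr=6 lookahead=) remaining=[) * num ) * id ) / id $]

Answer: shift )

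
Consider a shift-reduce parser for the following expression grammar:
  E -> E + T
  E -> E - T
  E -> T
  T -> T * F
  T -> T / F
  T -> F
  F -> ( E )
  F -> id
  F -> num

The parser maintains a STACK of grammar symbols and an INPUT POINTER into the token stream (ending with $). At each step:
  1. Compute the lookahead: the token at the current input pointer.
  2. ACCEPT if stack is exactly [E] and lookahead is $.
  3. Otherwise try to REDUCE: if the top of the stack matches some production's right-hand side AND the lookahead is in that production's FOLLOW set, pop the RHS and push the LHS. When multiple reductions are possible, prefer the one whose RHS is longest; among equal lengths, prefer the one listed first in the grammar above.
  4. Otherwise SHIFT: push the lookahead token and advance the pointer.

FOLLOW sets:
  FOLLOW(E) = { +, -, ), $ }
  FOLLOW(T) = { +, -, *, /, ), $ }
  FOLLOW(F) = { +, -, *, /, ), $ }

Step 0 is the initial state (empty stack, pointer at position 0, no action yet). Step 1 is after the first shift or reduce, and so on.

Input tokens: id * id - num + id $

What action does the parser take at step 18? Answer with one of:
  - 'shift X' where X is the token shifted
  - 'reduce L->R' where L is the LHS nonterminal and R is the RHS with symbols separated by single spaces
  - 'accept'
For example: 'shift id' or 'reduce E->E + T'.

Step 1: shift id. Stack=[id] ptr=1 lookahead=* remaining=[* id - num + id $]
Step 2: reduce F->id. Stack=[F] ptr=1 lookahead=* remaining=[* id - num + id $]
Step 3: reduce T->F. Stack=[T] ptr=1 lookahead=* remaining=[* id - num + id $]
Step 4: shift *. Stack=[T *] ptr=2 lookahead=id remaining=[id - num + id $]
Step 5: shift id. Stack=[T * id] ptr=3 lookahead=- remaining=[- num + id $]
Step 6: reduce F->id. Stack=[T * F] ptr=3 lookahead=- remaining=[- num + id $]
Step 7: reduce T->T * F. Stack=[T] ptr=3 lookahead=- remaining=[- num + id $]
Step 8: reduce E->T. Stack=[E] ptr=3 lookahead=- remaining=[- num + id $]
Step 9: shift -. Stack=[E -] ptr=4 lookahead=num remaining=[num + id $]
Step 10: shift num. Stack=[E - num] ptr=5 lookahead=+ remaining=[+ id $]
Step 11: reduce F->num. Stack=[E - F] ptr=5 lookahead=+ remaining=[+ id $]
Step 12: reduce T->F. Stack=[E - T] ptr=5 lookahead=+ remaining=[+ id $]
Step 13: reduce E->E - T. Stack=[E] ptr=5 lookahead=+ remaining=[+ id $]
Step 14: shift +. Stack=[E +] ptr=6 lookahead=id remaining=[id $]
Step 15: shift id. Stack=[E + id] ptr=7 lookahead=$ remaining=[$]
Step 16: reduce F->id. Stack=[E + F] ptr=7 lookahead=$ remaining=[$]
Step 17: reduce T->F. Stack=[E + T] ptr=7 lookahead=$ remaining=[$]
Step 18: reduce E->E + T. Stack=[E] ptr=7 lookahead=$ remaining=[$]

Answer: reduce E->E + T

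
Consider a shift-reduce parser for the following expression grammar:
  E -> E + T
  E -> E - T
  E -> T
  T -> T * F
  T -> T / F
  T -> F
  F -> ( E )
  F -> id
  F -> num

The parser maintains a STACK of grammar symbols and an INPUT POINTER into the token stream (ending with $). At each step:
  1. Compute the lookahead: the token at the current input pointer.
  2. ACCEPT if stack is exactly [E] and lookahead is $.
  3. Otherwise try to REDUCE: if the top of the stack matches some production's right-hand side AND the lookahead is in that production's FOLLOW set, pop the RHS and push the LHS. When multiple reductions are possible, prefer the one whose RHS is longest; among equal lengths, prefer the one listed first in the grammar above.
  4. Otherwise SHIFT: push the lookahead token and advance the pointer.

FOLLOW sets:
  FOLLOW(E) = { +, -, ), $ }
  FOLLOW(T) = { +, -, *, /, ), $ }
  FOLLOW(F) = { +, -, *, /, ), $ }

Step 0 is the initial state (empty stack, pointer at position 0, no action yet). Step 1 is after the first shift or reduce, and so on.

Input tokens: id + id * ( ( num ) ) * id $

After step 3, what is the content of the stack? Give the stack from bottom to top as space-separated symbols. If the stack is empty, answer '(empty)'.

Answer: T

Derivation:
Step 1: shift id. Stack=[id] ptr=1 lookahead=+ remaining=[+ id * ( ( num ) ) * id $]
Step 2: reduce F->id. Stack=[F] ptr=1 lookahead=+ remaining=[+ id * ( ( num ) ) * id $]
Step 3: reduce T->F. Stack=[T] ptr=1 lookahead=+ remaining=[+ id * ( ( num ) ) * id $]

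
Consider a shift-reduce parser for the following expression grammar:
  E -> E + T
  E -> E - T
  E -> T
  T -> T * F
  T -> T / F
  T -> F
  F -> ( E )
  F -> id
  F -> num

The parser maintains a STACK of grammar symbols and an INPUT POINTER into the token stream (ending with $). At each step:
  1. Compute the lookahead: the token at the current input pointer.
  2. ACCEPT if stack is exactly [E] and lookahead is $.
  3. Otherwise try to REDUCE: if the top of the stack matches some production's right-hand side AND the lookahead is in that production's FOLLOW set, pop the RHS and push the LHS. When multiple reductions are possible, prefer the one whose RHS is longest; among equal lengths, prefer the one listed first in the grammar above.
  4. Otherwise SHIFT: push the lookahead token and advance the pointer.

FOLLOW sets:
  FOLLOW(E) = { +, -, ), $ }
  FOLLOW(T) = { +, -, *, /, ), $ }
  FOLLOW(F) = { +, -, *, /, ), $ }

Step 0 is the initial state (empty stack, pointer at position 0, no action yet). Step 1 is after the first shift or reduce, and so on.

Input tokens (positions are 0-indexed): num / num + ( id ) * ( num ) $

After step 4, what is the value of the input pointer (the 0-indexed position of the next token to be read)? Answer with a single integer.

Step 1: shift num. Stack=[num] ptr=1 lookahead=/ remaining=[/ num + ( id ) * ( num ) $]
Step 2: reduce F->num. Stack=[F] ptr=1 lookahead=/ remaining=[/ num + ( id ) * ( num ) $]
Step 3: reduce T->F. Stack=[T] ptr=1 lookahead=/ remaining=[/ num + ( id ) * ( num ) $]
Step 4: shift /. Stack=[T /] ptr=2 lookahead=num remaining=[num + ( id ) * ( num ) $]

Answer: 2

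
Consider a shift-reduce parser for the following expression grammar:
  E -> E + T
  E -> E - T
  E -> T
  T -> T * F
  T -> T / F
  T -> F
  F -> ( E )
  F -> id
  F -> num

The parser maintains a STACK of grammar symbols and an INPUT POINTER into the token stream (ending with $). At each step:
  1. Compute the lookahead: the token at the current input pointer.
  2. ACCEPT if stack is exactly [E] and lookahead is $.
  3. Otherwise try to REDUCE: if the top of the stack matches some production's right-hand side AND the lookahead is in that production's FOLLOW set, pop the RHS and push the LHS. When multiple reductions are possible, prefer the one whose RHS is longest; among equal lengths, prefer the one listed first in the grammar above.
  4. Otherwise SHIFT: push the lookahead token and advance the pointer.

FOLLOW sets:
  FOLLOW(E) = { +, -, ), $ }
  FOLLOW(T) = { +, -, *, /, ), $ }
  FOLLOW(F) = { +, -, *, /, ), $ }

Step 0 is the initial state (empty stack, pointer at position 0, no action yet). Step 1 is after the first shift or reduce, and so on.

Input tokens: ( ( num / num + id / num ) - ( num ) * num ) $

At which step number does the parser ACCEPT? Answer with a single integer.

Step 1: shift (. Stack=[(] ptr=1 lookahead=( remaining=[( num / num + id / num ) - ( num ) * num ) $]
Step 2: shift (. Stack=[( (] ptr=2 lookahead=num remaining=[num / num + id / num ) - ( num ) * num ) $]
Step 3: shift num. Stack=[( ( num] ptr=3 lookahead=/ remaining=[/ num + id / num ) - ( num ) * num ) $]
Step 4: reduce F->num. Stack=[( ( F] ptr=3 lookahead=/ remaining=[/ num + id / num ) - ( num ) * num ) $]
Step 5: reduce T->F. Stack=[( ( T] ptr=3 lookahead=/ remaining=[/ num + id / num ) - ( num ) * num ) $]
Step 6: shift /. Stack=[( ( T /] ptr=4 lookahead=num remaining=[num + id / num ) - ( num ) * num ) $]
Step 7: shift num. Stack=[( ( T / num] ptr=5 lookahead=+ remaining=[+ id / num ) - ( num ) * num ) $]
Step 8: reduce F->num. Stack=[( ( T / F] ptr=5 lookahead=+ remaining=[+ id / num ) - ( num ) * num ) $]
Step 9: reduce T->T / F. Stack=[( ( T] ptr=5 lookahead=+ remaining=[+ id / num ) - ( num ) * num ) $]
Step 10: reduce E->T. Stack=[( ( E] ptr=5 lookahead=+ remaining=[+ id / num ) - ( num ) * num ) $]
Step 11: shift +. Stack=[( ( E +] ptr=6 lookahead=id remaining=[id / num ) - ( num ) * num ) $]
Step 12: shift id. Stack=[( ( E + id] ptr=7 lookahead=/ remaining=[/ num ) - ( num ) * num ) $]
Step 13: reduce F->id. Stack=[( ( E + F] ptr=7 lookahead=/ remaining=[/ num ) - ( num ) * num ) $]
Step 14: reduce T->F. Stack=[( ( E + T] ptr=7 lookahead=/ remaining=[/ num ) - ( num ) * num ) $]
Step 15: shift /. Stack=[( ( E + T /] ptr=8 lookahead=num remaining=[num ) - ( num ) * num ) $]
Step 16: shift num. Stack=[( ( E + T / num] ptr=9 lookahead=) remaining=[) - ( num ) * num ) $]
Step 17: reduce F->num. Stack=[( ( E + T / F] ptr=9 lookahead=) remaining=[) - ( num ) * num ) $]
Step 18: reduce T->T / F. Stack=[( ( E + T] ptr=9 lookahead=) remaining=[) - ( num ) * num ) $]
Step 19: reduce E->E + T. Stack=[( ( E] ptr=9 lookahead=) remaining=[) - ( num ) * num ) $]
Step 20: shift ). Stack=[( ( E )] ptr=10 lookahead=- remaining=[- ( num ) * num ) $]
Step 21: reduce F->( E ). Stack=[( F] ptr=10 lookahead=- remaining=[- ( num ) * num ) $]
Step 22: reduce T->F. Stack=[( T] ptr=10 lookahead=- remaining=[- ( num ) * num ) $]
Step 23: reduce E->T. Stack=[( E] ptr=10 lookahead=- remaining=[- ( num ) * num ) $]
Step 24: shift -. Stack=[( E -] ptr=11 lookahead=( remaining=[( num ) * num ) $]
Step 25: shift (. Stack=[( E - (] ptr=12 lookahead=num remaining=[num ) * num ) $]
Step 26: shift num. Stack=[( E - ( num] ptr=13 lookahead=) remaining=[) * num ) $]
Step 27: reduce F->num. Stack=[( E - ( F] ptr=13 lookahead=) remaining=[) * num ) $]
Step 28: reduce T->F. Stack=[( E - ( T] ptr=13 lookahead=) remaining=[) * num ) $]
Step 29: reduce E->T. Stack=[( E - ( E] ptr=13 lookahead=) remaining=[) * num ) $]
Step 30: shift ). Stack=[( E - ( E )] ptr=14 lookahead=* remaining=[* num ) $]
Step 31: reduce F->( E ). Stack=[( E - F] ptr=14 lookahead=* remaining=[* num ) $]
Step 32: reduce T->F. Stack=[( E - T] ptr=14 lookahead=* remaining=[* num ) $]
Step 33: shift *. Stack=[( E - T *] ptr=15 lookahead=num remaining=[num ) $]
Step 34: shift num. Stack=[( E - T * num] ptr=16 lookahead=) remaining=[) $]
Step 35: reduce F->num. Stack=[( E - T * F] ptr=16 lookahead=) remaining=[) $]
Step 36: reduce T->T * F. Stack=[( E - T] ptr=16 lookahead=) remaining=[) $]
Step 37: reduce E->E - T. Stack=[( E] ptr=16 lookahead=) remaining=[) $]
Step 38: shift ). Stack=[( E )] ptr=17 lookahead=$ remaining=[$]
Step 39: reduce F->( E ). Stack=[F] ptr=17 lookahead=$ remaining=[$]
Step 40: reduce T->F. Stack=[T] ptr=17 lookahead=$ remaining=[$]
Step 41: reduce E->T. Stack=[E] ptr=17 lookahead=$ remaining=[$]
Step 42: accept. Stack=[E] ptr=17 lookahead=$ remaining=[$]

Answer: 42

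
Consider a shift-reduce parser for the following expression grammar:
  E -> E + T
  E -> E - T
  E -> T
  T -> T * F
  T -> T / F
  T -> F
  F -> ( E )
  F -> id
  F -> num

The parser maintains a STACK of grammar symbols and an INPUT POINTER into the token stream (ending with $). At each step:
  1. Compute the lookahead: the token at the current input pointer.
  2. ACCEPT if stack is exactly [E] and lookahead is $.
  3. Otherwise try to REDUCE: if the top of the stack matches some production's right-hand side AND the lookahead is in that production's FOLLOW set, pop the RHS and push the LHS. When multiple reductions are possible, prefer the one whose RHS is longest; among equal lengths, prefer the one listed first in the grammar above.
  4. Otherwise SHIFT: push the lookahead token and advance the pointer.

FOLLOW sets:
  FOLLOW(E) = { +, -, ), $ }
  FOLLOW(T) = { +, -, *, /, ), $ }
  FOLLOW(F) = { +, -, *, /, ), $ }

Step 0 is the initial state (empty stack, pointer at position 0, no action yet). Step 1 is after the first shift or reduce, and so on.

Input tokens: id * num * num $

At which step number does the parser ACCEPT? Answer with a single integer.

Answer: 13

Derivation:
Step 1: shift id. Stack=[id] ptr=1 lookahead=* remaining=[* num * num $]
Step 2: reduce F->id. Stack=[F] ptr=1 lookahead=* remaining=[* num * num $]
Step 3: reduce T->F. Stack=[T] ptr=1 lookahead=* remaining=[* num * num $]
Step 4: shift *. Stack=[T *] ptr=2 lookahead=num remaining=[num * num $]
Step 5: shift num. Stack=[T * num] ptr=3 lookahead=* remaining=[* num $]
Step 6: reduce F->num. Stack=[T * F] ptr=3 lookahead=* remaining=[* num $]
Step 7: reduce T->T * F. Stack=[T] ptr=3 lookahead=* remaining=[* num $]
Step 8: shift *. Stack=[T *] ptr=4 lookahead=num remaining=[num $]
Step 9: shift num. Stack=[T * num] ptr=5 lookahead=$ remaining=[$]
Step 10: reduce F->num. Stack=[T * F] ptr=5 lookahead=$ remaining=[$]
Step 11: reduce T->T * F. Stack=[T] ptr=5 lookahead=$ remaining=[$]
Step 12: reduce E->T. Stack=[E] ptr=5 lookahead=$ remaining=[$]
Step 13: accept. Stack=[E] ptr=5 lookahead=$ remaining=[$]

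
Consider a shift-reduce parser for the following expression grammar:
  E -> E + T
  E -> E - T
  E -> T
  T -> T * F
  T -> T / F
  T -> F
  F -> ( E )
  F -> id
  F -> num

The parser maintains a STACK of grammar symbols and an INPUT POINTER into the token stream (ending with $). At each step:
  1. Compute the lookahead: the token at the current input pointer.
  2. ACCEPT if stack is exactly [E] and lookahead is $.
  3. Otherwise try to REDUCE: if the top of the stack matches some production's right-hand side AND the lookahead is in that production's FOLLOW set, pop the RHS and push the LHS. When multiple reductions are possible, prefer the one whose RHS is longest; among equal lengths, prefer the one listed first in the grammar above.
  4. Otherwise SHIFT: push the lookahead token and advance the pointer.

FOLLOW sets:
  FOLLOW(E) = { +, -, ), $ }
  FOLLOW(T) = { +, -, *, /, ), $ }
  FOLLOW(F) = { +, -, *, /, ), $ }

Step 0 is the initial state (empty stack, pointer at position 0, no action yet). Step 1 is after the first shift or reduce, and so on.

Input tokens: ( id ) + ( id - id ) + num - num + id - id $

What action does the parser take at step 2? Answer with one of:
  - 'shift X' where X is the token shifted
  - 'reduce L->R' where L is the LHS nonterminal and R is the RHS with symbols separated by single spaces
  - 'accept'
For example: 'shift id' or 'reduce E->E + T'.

Step 1: shift (. Stack=[(] ptr=1 lookahead=id remaining=[id ) + ( id - id ) + num - num + id - id $]
Step 2: shift id. Stack=[( id] ptr=2 lookahead=) remaining=[) + ( id - id ) + num - num + id - id $]

Answer: shift id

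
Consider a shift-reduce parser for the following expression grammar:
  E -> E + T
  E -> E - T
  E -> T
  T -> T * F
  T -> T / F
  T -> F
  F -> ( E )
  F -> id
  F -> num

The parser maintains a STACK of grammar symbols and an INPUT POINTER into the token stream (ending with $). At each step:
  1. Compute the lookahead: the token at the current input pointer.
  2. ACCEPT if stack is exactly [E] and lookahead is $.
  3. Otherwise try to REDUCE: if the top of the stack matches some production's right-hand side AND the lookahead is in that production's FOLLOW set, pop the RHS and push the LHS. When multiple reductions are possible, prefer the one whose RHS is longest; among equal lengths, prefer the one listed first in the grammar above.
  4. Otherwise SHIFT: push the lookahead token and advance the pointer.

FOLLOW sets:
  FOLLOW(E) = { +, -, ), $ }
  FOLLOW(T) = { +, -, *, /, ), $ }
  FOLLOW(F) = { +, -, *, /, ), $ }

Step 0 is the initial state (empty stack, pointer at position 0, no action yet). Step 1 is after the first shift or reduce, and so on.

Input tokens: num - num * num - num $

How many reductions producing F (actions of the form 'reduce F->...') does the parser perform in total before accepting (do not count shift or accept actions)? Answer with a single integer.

Step 1: shift num. Stack=[num] ptr=1 lookahead=- remaining=[- num * num - num $]
Step 2: reduce F->num. Stack=[F] ptr=1 lookahead=- remaining=[- num * num - num $]
Step 3: reduce T->F. Stack=[T] ptr=1 lookahead=- remaining=[- num * num - num $]
Step 4: reduce E->T. Stack=[E] ptr=1 lookahead=- remaining=[- num * num - num $]
Step 5: shift -. Stack=[E -] ptr=2 lookahead=num remaining=[num * num - num $]
Step 6: shift num. Stack=[E - num] ptr=3 lookahead=* remaining=[* num - num $]
Step 7: reduce F->num. Stack=[E - F] ptr=3 lookahead=* remaining=[* num - num $]
Step 8: reduce T->F. Stack=[E - T] ptr=3 lookahead=* remaining=[* num - num $]
Step 9: shift *. Stack=[E - T *] ptr=4 lookahead=num remaining=[num - num $]
Step 10: shift num. Stack=[E - T * num] ptr=5 lookahead=- remaining=[- num $]
Step 11: reduce F->num. Stack=[E - T * F] ptr=5 lookahead=- remaining=[- num $]
Step 12: reduce T->T * F. Stack=[E - T] ptr=5 lookahead=- remaining=[- num $]
Step 13: reduce E->E - T. Stack=[E] ptr=5 lookahead=- remaining=[- num $]
Step 14: shift -. Stack=[E -] ptr=6 lookahead=num remaining=[num $]
Step 15: shift num. Stack=[E - num] ptr=7 lookahead=$ remaining=[$]
Step 16: reduce F->num. Stack=[E - F] ptr=7 lookahead=$ remaining=[$]
Step 17: reduce T->F. Stack=[E - T] ptr=7 lookahead=$ remaining=[$]
Step 18: reduce E->E - T. Stack=[E] ptr=7 lookahead=$ remaining=[$]
Step 19: accept. Stack=[E] ptr=7 lookahead=$ remaining=[$]

Answer: 4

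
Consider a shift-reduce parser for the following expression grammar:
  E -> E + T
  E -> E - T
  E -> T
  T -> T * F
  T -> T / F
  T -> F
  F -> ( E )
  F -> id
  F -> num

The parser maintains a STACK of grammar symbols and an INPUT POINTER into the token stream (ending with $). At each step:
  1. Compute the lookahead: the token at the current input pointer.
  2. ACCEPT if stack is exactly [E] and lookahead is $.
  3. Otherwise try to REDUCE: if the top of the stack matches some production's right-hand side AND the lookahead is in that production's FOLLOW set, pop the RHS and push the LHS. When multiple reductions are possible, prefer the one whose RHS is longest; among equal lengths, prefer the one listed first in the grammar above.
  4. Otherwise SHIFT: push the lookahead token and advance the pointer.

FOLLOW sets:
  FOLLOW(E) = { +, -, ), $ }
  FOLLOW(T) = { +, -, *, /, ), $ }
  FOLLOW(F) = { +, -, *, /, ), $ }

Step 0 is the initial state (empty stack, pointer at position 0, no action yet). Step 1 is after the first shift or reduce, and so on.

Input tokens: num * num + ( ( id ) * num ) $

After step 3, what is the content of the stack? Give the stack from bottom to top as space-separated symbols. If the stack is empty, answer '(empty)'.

Step 1: shift num. Stack=[num] ptr=1 lookahead=* remaining=[* num + ( ( id ) * num ) $]
Step 2: reduce F->num. Stack=[F] ptr=1 lookahead=* remaining=[* num + ( ( id ) * num ) $]
Step 3: reduce T->F. Stack=[T] ptr=1 lookahead=* remaining=[* num + ( ( id ) * num ) $]

Answer: T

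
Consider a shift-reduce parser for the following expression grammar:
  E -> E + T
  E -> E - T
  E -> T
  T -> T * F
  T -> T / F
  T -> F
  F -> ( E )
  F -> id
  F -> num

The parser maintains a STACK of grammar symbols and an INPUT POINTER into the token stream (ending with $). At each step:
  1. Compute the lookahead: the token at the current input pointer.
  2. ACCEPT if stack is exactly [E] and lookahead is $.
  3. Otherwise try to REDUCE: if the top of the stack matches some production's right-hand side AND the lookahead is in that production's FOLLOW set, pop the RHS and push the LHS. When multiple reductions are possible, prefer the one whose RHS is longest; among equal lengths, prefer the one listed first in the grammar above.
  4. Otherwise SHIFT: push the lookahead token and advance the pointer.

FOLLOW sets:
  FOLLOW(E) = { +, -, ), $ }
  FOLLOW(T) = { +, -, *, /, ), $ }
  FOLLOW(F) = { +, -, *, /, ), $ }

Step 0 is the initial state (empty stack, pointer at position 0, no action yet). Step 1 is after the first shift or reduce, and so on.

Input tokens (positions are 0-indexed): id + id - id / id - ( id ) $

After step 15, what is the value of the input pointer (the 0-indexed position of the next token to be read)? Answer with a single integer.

Step 1: shift id. Stack=[id] ptr=1 lookahead=+ remaining=[+ id - id / id - ( id ) $]
Step 2: reduce F->id. Stack=[F] ptr=1 lookahead=+ remaining=[+ id - id / id - ( id ) $]
Step 3: reduce T->F. Stack=[T] ptr=1 lookahead=+ remaining=[+ id - id / id - ( id ) $]
Step 4: reduce E->T. Stack=[E] ptr=1 lookahead=+ remaining=[+ id - id / id - ( id ) $]
Step 5: shift +. Stack=[E +] ptr=2 lookahead=id remaining=[id - id / id - ( id ) $]
Step 6: shift id. Stack=[E + id] ptr=3 lookahead=- remaining=[- id / id - ( id ) $]
Step 7: reduce F->id. Stack=[E + F] ptr=3 lookahead=- remaining=[- id / id - ( id ) $]
Step 8: reduce T->F. Stack=[E + T] ptr=3 lookahead=- remaining=[- id / id - ( id ) $]
Step 9: reduce E->E + T. Stack=[E] ptr=3 lookahead=- remaining=[- id / id - ( id ) $]
Step 10: shift -. Stack=[E -] ptr=4 lookahead=id remaining=[id / id - ( id ) $]
Step 11: shift id. Stack=[E - id] ptr=5 lookahead=/ remaining=[/ id - ( id ) $]
Step 12: reduce F->id. Stack=[E - F] ptr=5 lookahead=/ remaining=[/ id - ( id ) $]
Step 13: reduce T->F. Stack=[E - T] ptr=5 lookahead=/ remaining=[/ id - ( id ) $]
Step 14: shift /. Stack=[E - T /] ptr=6 lookahead=id remaining=[id - ( id ) $]
Step 15: shift id. Stack=[E - T / id] ptr=7 lookahead=- remaining=[- ( id ) $]

Answer: 7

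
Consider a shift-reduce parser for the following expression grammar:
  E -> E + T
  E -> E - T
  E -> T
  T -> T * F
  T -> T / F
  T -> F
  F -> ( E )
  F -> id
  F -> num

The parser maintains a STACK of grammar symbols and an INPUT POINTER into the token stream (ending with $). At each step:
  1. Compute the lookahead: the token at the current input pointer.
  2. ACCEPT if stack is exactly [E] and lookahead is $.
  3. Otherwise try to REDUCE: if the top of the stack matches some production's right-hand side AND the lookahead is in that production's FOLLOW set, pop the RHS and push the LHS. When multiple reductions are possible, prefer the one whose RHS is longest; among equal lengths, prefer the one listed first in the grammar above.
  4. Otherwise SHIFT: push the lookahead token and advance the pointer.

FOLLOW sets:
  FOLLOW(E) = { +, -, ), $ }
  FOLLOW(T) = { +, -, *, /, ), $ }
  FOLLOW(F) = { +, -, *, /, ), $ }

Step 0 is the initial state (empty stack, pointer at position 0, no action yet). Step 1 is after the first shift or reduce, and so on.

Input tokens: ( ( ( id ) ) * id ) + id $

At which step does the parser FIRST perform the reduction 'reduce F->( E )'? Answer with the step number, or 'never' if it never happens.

Answer: 9

Derivation:
Step 1: shift (. Stack=[(] ptr=1 lookahead=( remaining=[( ( id ) ) * id ) + id $]
Step 2: shift (. Stack=[( (] ptr=2 lookahead=( remaining=[( id ) ) * id ) + id $]
Step 3: shift (. Stack=[( ( (] ptr=3 lookahead=id remaining=[id ) ) * id ) + id $]
Step 4: shift id. Stack=[( ( ( id] ptr=4 lookahead=) remaining=[) ) * id ) + id $]
Step 5: reduce F->id. Stack=[( ( ( F] ptr=4 lookahead=) remaining=[) ) * id ) + id $]
Step 6: reduce T->F. Stack=[( ( ( T] ptr=4 lookahead=) remaining=[) ) * id ) + id $]
Step 7: reduce E->T. Stack=[( ( ( E] ptr=4 lookahead=) remaining=[) ) * id ) + id $]
Step 8: shift ). Stack=[( ( ( E )] ptr=5 lookahead=) remaining=[) * id ) + id $]
Step 9: reduce F->( E ). Stack=[( ( F] ptr=5 lookahead=) remaining=[) * id ) + id $]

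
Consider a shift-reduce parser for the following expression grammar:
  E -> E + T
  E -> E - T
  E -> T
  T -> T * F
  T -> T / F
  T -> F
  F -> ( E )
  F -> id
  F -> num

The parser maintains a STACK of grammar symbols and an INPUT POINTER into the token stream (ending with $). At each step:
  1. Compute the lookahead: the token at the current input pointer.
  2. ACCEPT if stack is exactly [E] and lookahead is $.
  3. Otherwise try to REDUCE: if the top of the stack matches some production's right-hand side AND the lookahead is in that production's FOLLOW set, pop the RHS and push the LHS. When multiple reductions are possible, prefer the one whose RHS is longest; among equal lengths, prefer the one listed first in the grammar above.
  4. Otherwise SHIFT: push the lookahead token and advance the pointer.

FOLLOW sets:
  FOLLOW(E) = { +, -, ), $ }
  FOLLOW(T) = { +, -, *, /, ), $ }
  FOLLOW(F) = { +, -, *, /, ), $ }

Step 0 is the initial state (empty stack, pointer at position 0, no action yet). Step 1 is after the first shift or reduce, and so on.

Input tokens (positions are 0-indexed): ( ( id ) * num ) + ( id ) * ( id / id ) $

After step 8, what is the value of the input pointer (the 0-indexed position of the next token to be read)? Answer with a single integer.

Step 1: shift (. Stack=[(] ptr=1 lookahead=( remaining=[( id ) * num ) + ( id ) * ( id / id ) $]
Step 2: shift (. Stack=[( (] ptr=2 lookahead=id remaining=[id ) * num ) + ( id ) * ( id / id ) $]
Step 3: shift id. Stack=[( ( id] ptr=3 lookahead=) remaining=[) * num ) + ( id ) * ( id / id ) $]
Step 4: reduce F->id. Stack=[( ( F] ptr=3 lookahead=) remaining=[) * num ) + ( id ) * ( id / id ) $]
Step 5: reduce T->F. Stack=[( ( T] ptr=3 lookahead=) remaining=[) * num ) + ( id ) * ( id / id ) $]
Step 6: reduce E->T. Stack=[( ( E] ptr=3 lookahead=) remaining=[) * num ) + ( id ) * ( id / id ) $]
Step 7: shift ). Stack=[( ( E )] ptr=4 lookahead=* remaining=[* num ) + ( id ) * ( id / id ) $]
Step 8: reduce F->( E ). Stack=[( F] ptr=4 lookahead=* remaining=[* num ) + ( id ) * ( id / id ) $]

Answer: 4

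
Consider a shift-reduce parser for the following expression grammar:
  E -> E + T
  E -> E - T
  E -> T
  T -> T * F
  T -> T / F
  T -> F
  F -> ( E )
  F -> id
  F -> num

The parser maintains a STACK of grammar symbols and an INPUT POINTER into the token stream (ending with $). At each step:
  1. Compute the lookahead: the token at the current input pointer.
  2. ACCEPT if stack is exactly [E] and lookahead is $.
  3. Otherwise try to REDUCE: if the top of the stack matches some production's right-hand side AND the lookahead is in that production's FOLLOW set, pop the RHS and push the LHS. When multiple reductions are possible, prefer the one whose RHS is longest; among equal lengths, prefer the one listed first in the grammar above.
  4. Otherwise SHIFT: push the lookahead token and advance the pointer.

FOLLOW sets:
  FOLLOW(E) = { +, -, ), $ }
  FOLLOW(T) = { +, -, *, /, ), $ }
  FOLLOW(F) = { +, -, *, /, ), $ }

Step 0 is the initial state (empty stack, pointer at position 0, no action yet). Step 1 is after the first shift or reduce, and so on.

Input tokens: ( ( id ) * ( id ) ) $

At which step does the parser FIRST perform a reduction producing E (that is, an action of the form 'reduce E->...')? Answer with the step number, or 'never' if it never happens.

Step 1: shift (. Stack=[(] ptr=1 lookahead=( remaining=[( id ) * ( id ) ) $]
Step 2: shift (. Stack=[( (] ptr=2 lookahead=id remaining=[id ) * ( id ) ) $]
Step 3: shift id. Stack=[( ( id] ptr=3 lookahead=) remaining=[) * ( id ) ) $]
Step 4: reduce F->id. Stack=[( ( F] ptr=3 lookahead=) remaining=[) * ( id ) ) $]
Step 5: reduce T->F. Stack=[( ( T] ptr=3 lookahead=) remaining=[) * ( id ) ) $]
Step 6: reduce E->T. Stack=[( ( E] ptr=3 lookahead=) remaining=[) * ( id ) ) $]

Answer: 6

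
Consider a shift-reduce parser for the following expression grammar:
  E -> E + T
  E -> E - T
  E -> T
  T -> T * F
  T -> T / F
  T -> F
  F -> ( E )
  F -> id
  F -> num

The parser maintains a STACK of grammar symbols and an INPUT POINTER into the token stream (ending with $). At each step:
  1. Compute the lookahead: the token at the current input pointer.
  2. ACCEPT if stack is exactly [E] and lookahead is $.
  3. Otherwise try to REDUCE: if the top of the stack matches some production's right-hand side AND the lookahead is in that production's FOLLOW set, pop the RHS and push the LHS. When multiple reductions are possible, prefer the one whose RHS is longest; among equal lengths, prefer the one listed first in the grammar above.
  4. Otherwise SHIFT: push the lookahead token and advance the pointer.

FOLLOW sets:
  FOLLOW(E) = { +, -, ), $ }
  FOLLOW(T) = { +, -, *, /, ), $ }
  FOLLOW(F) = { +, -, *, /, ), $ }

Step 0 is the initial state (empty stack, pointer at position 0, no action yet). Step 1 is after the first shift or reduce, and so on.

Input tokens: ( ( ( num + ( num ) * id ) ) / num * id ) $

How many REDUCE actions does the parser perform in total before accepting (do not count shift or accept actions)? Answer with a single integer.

Step 1: shift (. Stack=[(] ptr=1 lookahead=( remaining=[( ( num + ( num ) * id ) ) / num * id ) $]
Step 2: shift (. Stack=[( (] ptr=2 lookahead=( remaining=[( num + ( num ) * id ) ) / num * id ) $]
Step 3: shift (. Stack=[( ( (] ptr=3 lookahead=num remaining=[num + ( num ) * id ) ) / num * id ) $]
Step 4: shift num. Stack=[( ( ( num] ptr=4 lookahead=+ remaining=[+ ( num ) * id ) ) / num * id ) $]
Step 5: reduce F->num. Stack=[( ( ( F] ptr=4 lookahead=+ remaining=[+ ( num ) * id ) ) / num * id ) $]
Step 6: reduce T->F. Stack=[( ( ( T] ptr=4 lookahead=+ remaining=[+ ( num ) * id ) ) / num * id ) $]
Step 7: reduce E->T. Stack=[( ( ( E] ptr=4 lookahead=+ remaining=[+ ( num ) * id ) ) / num * id ) $]
Step 8: shift +. Stack=[( ( ( E +] ptr=5 lookahead=( remaining=[( num ) * id ) ) / num * id ) $]
Step 9: shift (. Stack=[( ( ( E + (] ptr=6 lookahead=num remaining=[num ) * id ) ) / num * id ) $]
Step 10: shift num. Stack=[( ( ( E + ( num] ptr=7 lookahead=) remaining=[) * id ) ) / num * id ) $]
Step 11: reduce F->num. Stack=[( ( ( E + ( F] ptr=7 lookahead=) remaining=[) * id ) ) / num * id ) $]
Step 12: reduce T->F. Stack=[( ( ( E + ( T] ptr=7 lookahead=) remaining=[) * id ) ) / num * id ) $]
Step 13: reduce E->T. Stack=[( ( ( E + ( E] ptr=7 lookahead=) remaining=[) * id ) ) / num * id ) $]
Step 14: shift ). Stack=[( ( ( E + ( E )] ptr=8 lookahead=* remaining=[* id ) ) / num * id ) $]
Step 15: reduce F->( E ). Stack=[( ( ( E + F] ptr=8 lookahead=* remaining=[* id ) ) / num * id ) $]
Step 16: reduce T->F. Stack=[( ( ( E + T] ptr=8 lookahead=* remaining=[* id ) ) / num * id ) $]
Step 17: shift *. Stack=[( ( ( E + T *] ptr=9 lookahead=id remaining=[id ) ) / num * id ) $]
Step 18: shift id. Stack=[( ( ( E + T * id] ptr=10 lookahead=) remaining=[) ) / num * id ) $]
Step 19: reduce F->id. Stack=[( ( ( E + T * F] ptr=10 lookahead=) remaining=[) ) / num * id ) $]
Step 20: reduce T->T * F. Stack=[( ( ( E + T] ptr=10 lookahead=) remaining=[) ) / num * id ) $]
Step 21: reduce E->E + T. Stack=[( ( ( E] ptr=10 lookahead=) remaining=[) ) / num * id ) $]
Step 22: shift ). Stack=[( ( ( E )] ptr=11 lookahead=) remaining=[) / num * id ) $]
Step 23: reduce F->( E ). Stack=[( ( F] ptr=11 lookahead=) remaining=[) / num * id ) $]
Step 24: reduce T->F. Stack=[( ( T] ptr=11 lookahead=) remaining=[) / num * id ) $]
Step 25: reduce E->T. Stack=[( ( E] ptr=11 lookahead=) remaining=[) / num * id ) $]
Step 26: shift ). Stack=[( ( E )] ptr=12 lookahead=/ remaining=[/ num * id ) $]
Step 27: reduce F->( E ). Stack=[( F] ptr=12 lookahead=/ remaining=[/ num * id ) $]
Step 28: reduce T->F. Stack=[( T] ptr=12 lookahead=/ remaining=[/ num * id ) $]
Step 29: shift /. Stack=[( T /] ptr=13 lookahead=num remaining=[num * id ) $]
Step 30: shift num. Stack=[( T / num] ptr=14 lookahead=* remaining=[* id ) $]
Step 31: reduce F->num. Stack=[( T / F] ptr=14 lookahead=* remaining=[* id ) $]
Step 32: reduce T->T / F. Stack=[( T] ptr=14 lookahead=* remaining=[* id ) $]
Step 33: shift *. Stack=[( T *] ptr=15 lookahead=id remaining=[id ) $]
Step 34: shift id. Stack=[( T * id] ptr=16 lookahead=) remaining=[) $]
Step 35: reduce F->id. Stack=[( T * F] ptr=16 lookahead=) remaining=[) $]
Step 36: reduce T->T * F. Stack=[( T] ptr=16 lookahead=) remaining=[) $]
Step 37: reduce E->T. Stack=[( E] ptr=16 lookahead=) remaining=[) $]
Step 38: shift ). Stack=[( E )] ptr=17 lookahead=$ remaining=[$]
Step 39: reduce F->( E ). Stack=[F] ptr=17 lookahead=$ remaining=[$]
Step 40: reduce T->F. Stack=[T] ptr=17 lookahead=$ remaining=[$]
Step 41: reduce E->T. Stack=[E] ptr=17 lookahead=$ remaining=[$]
Step 42: accept. Stack=[E] ptr=17 lookahead=$ remaining=[$]

Answer: 24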